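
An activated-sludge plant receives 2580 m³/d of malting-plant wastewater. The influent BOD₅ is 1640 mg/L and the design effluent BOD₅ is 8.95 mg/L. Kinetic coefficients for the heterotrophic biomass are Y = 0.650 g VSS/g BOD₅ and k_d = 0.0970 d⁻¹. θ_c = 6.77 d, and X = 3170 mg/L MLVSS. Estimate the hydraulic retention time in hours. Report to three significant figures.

From the SRT design equation V = Y Q (S₀−S) θ_c / [X (1 + k_d θ_c)] = 0.650 × 2580 × (1640 − 8.95) × 6.77 / [3170 × (1 + 0.0970 × 6.77)] = 1.85×10^7 / 5252 = 3526 m³.
τ = V/Q = 3526/2580 = 1.367 d, or 32.80 h.

τ ≈ 32.8 h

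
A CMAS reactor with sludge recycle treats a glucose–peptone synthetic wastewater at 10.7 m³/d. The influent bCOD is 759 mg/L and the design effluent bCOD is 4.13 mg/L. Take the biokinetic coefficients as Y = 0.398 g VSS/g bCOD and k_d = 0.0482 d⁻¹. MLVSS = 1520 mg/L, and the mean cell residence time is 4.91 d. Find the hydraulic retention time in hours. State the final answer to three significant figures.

Rearranging the biomass balance for a CMAS with decay, V = Y·Q·ΔS·θ_c / [X·(1+k_d θ_c)] = 0.398 × 10.7 × (759 − 4.13) × 4.91 / [1520 × (1 + 0.0482 × 4.91)] = 1.58×10^4 / 1880 = 8.397 m³.
Hydraulic retention time τ = V/Q = 8.397 / 10.7 = 0.7848 d = 18.83 h.

τ ≈ 18.8 h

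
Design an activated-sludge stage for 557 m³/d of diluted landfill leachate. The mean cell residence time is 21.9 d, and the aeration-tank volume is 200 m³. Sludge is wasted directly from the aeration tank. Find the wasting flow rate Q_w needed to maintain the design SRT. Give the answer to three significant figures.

Q_w ≈ 9.13 m³/d

Wasting from the aeration tank: Q_w = V / θ_c = 200.0 / 21.9 = 9.132 m³/d.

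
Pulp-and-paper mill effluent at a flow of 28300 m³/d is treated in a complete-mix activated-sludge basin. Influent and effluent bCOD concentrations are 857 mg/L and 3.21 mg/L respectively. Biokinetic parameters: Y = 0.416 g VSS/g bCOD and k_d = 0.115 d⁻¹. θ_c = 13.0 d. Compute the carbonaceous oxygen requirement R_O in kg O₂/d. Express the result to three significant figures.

R_O ≈ 18400 kg O₂/d

Observed yield with endogenous decay: Y_obs = Y / (1 + k_d·θ_c) = 0.416 / (1 + 0.115 × 13.0) = 0.416 / 2.495 = 0.1667 g VSS/g bCOD.
Substrate removed = Q·(S₀ − S) = 28300 m³/d × (857 − 3.21) g/m³ = 2.42×10^7 g/d = 24162 kg/d.
Net sludge production P_X = 0.1667 × 24162 = 4029 kg VSS/d.
R_O = Q·(S₀ − S) − 1.42·P_X = 24162 − 1.42 × 4029 = 18442 kg O₂/d.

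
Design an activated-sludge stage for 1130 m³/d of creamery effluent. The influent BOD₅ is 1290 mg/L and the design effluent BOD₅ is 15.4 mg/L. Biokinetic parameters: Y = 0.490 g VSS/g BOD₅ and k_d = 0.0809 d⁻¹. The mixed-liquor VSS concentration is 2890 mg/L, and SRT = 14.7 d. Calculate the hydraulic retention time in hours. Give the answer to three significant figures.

τ ≈ 34.8 h

Steady-state biomass mass balance: V·X·(1 + k_d·θ_c) = Y·Q·(S₀ − S)·θ_c, so V = 0.490 × 1130 × (1290 − 15.4) × 14.7 / [2890 × (1 + 0.0809 × 14.7)] = 1.04×10^7 / 6327 = 1640 m³.
τ = V/Q = 1640/1130 = 1.451 d, or 34.83 h.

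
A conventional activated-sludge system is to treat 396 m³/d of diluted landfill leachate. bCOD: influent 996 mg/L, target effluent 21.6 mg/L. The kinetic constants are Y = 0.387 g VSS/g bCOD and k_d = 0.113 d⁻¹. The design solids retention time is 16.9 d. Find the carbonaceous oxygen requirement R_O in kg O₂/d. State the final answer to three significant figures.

R_O ≈ 313 kg O₂/d

Y_obs = Y / (1 + k_d θ_c) = 0.387 / (1 + 0.113 × 16.9) = 0.387 / 2.910 = 0.1330.
ΔS = 996 − 21.6 = 974.4 mg/L, so the substrate removal rate is 396 × 974.4/1000 = 385.9 kg bCOD/d.
Biomass synthesised: P_X = Y_obs × 385.9 = 51.32 kg VSS/d.
R_O = Q·ΔS − 1.42 P_X = 385.9 − 72.88 = 313.0 kg O₂/d.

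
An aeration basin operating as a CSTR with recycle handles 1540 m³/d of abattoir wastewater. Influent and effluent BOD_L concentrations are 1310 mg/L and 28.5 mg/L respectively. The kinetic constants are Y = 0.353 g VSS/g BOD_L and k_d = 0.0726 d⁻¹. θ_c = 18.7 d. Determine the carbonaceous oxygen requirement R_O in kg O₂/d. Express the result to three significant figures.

Correct the yield for decay: Y_obs = Y/(1 + k_d θ_c) = 0.353 / (1 + 0.0726 × 18.7) = 0.353 / 2.358 = 0.1497.
Mass of BOD_L removed per day: Q(S₀ − S) = 1540 × 1282 g/m³ = 1974 kg/d.
Net sludge production P_X = 0.1497 × 1974 = 295.5 kg VSS/d.
R_O = Q·(S₀ − S) − 1.42·P_X = 1974 − 1.42 × 295.5 = 1554 kg O₂/d.

R_O ≈ 1550 kg O₂/d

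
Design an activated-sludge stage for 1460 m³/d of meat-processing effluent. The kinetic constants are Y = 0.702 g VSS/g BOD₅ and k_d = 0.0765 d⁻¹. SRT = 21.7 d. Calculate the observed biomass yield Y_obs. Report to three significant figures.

Y_obs ≈ 0.264 g VSS/g BOD₅

Observed yield with endogenous decay: Y_obs = Y / (1 + k_d·θ_c) = 0.702 / (1 + 0.0765 × 21.7) = 0.702 / 2.660 = 0.2639 g VSS/g BOD₅.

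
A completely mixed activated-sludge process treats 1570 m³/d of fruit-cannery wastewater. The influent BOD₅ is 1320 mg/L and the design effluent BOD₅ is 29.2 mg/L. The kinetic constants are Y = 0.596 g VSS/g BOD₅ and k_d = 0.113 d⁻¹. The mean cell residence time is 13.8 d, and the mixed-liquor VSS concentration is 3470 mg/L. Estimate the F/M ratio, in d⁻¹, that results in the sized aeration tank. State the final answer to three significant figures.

F/M ≈ 0.318 d⁻¹

Steady-state biomass mass balance: V·X·(1 + k_d·θ_c) = Y·Q·(S₀ − S)·θ_c, so V = 0.596 × 1570 × (1320 − 29.2) × 13.8 / [3470 × (1 + 0.113 × 13.8)] = 1.67×10^7 / 8881 = 1877 m³.
F/M = Q·S₀ / (V·X) = 1570 × 1320 / (1877 × 3470) = 0.3182 g BOD₅·(g VSS·d)⁻¹.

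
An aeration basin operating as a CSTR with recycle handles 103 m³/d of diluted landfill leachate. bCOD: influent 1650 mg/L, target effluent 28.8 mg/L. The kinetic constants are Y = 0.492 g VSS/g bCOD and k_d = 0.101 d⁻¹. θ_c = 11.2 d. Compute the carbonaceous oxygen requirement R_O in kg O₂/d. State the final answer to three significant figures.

Observed yield with endogenous decay: Y_obs = Y / (1 + k_d·θ_c) = 0.492 / (1 + 0.101 × 11.2) = 0.492 / 2.131 = 0.2309 g VSS/g bCOD.
Substrate removed = Q·(S₀ − S) = 103 m³/d × (1650 − 28.8) g/m³ = 1.67×10^5 g/d = 167.0 kg/d.
Net sludge production P_X = 0.2309 × 167.0 = 38.55 kg VSS/d.
R_O = Q·ΔS − 1.42 P_X = 167.0 − 54.74 = 112.2 kg O₂/d.

R_O ≈ 112 kg O₂/d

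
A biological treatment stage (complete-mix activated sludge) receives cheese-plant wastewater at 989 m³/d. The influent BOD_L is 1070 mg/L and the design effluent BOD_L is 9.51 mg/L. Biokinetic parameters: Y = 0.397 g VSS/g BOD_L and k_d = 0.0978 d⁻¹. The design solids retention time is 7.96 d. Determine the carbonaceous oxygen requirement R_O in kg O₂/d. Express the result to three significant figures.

R_O ≈ 716 kg O₂/d

Correct the yield for decay: Y_obs = Y/(1 + k_d θ_c) = 0.397 / (1 + 0.0978 × 7.96) = 0.397 / 1.778 = 0.2232.
ΔS = 1070 − 9.51 = 1060 mg/L, so the substrate removal rate is 989 × 1060/1000 = 1049 kg BOD_L/d.
Net sludge production P_X = 0.2232 × 1049 = 234.1 kg VSS/d.
Carbonaceous O₂ demand = substrate oxidised − cell-mass equivalent = 1049 − 1.42 × 234.1 = 716.4 kg O₂/d.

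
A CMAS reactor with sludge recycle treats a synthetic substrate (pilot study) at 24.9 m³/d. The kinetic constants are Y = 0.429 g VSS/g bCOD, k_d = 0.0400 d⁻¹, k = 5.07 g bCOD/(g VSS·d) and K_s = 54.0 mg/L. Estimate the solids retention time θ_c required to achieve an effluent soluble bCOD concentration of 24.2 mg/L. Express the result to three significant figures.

From 1/θ_c = Y·k·S/(K_s + S) − k_d: Y·k·S/(K_s+S) = 0.429 × 5.07 × 24.2 / (54.0 + 24.2) = 0.6731 d⁻¹.
1/θ_c = 0.6731 − 0.0400 = 0.6331 d⁻¹, so θ_c = 1.580 d.

θ_c ≈ 1.58 d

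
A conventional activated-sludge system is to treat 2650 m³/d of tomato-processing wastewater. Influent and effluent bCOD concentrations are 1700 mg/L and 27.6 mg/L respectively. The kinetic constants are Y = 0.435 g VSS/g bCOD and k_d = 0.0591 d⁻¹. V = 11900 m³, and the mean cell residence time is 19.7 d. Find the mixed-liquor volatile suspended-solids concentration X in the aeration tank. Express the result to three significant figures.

Solving the biomass balance for X: X = Y Q (S₀−S) θ_c / [V (1+k_d θ_c)] = 0.435 × 2650 × (1700 − 27.6) × 19.7 / [11900 × (1 + 0.0591 × 19.7)] = 1475 mg/L.

X ≈ 1470 mg/L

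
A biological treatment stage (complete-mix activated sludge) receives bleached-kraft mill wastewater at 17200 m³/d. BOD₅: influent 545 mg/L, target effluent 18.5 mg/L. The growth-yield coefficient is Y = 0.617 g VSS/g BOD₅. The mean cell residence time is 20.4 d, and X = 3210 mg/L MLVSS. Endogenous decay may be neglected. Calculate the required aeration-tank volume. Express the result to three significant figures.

With k_d = 0 the design equation reduces to V = Y Q (S₀−S) θ_c / X = 0.617 × 17200 × (545 − 18.5) × 20.4 / 3210 = 35509 m³.

V ≈ 35500 m³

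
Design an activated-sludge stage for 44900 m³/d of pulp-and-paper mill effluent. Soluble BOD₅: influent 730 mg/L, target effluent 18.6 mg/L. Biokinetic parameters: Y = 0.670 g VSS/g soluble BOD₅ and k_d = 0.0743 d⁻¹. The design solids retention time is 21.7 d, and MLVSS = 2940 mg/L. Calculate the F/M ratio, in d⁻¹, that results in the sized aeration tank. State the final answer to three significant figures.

F/M ≈ 0.184 d⁻¹

Steady-state biomass mass balance: V·X·(1 + k_d·θ_c) = Y·Q·(S₀ − S)·θ_c, so V = 0.670 × 44900 × (730 − 18.6) × 21.7 / [2940 × (1 + 0.0743 × 21.7)] = 4.64×10^8 / 7680 = 60468 m³.
F/M = applied load / biomass = Q·S₀/(V·X) = 44900 × 730 / (60468 × 2940) = 0.1844 d⁻¹.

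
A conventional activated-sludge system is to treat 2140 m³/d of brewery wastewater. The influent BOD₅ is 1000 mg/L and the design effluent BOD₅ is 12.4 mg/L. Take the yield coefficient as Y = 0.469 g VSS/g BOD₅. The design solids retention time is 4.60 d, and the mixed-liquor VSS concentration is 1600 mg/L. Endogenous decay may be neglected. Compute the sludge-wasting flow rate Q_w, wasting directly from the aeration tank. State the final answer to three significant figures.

Q_w ≈ 620 m³/d

Biomass mass balance (decay neglected): V·X = Y·Q·(S₀ − S)·θ_c, so V = 0.469 × 2140 × (1000 − 12.4) × 4.60 / 1600 = 2850 m³.
Wasting from the aeration tank: Q_w = V / θ_c = 2850 / 4.60 = 619.5 m³/d.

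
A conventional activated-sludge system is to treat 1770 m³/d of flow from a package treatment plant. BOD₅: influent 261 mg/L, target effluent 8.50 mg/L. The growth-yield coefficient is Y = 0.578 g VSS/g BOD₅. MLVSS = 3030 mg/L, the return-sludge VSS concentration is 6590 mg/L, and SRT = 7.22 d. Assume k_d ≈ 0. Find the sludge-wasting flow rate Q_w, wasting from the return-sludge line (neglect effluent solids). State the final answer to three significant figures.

Q_w ≈ 39.2 m³/d

V·X = Y·Q·ΔS·θ_c gives V = 0.578 × 1770 × (261 − 8.50) × 7.22 / 3030 = 615.5 m³.
Wasting from the return line (neglecting effluent solids): Q_w = V·X / (θ_c·X_r) = 615.5 × 3030 / (7.22 × 6590) = 39.20 m³/d.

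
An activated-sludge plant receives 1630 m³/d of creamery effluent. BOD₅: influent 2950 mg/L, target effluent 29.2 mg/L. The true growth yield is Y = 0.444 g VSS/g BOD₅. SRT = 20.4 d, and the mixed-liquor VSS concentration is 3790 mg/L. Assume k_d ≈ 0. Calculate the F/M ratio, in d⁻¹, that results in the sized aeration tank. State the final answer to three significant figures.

F/M ≈ 0.112 d⁻¹

V·X = Y·Q·ΔS·θ_c gives V = 0.444 × 1630 × (2950 − 29.2) × 20.4 / 3790 = 11378 m³.
Food-to-microorganism ratio F/M = Q S₀ / (V X) = 1630 × 2950 / (11378 × 3790) = 0.1115 d⁻¹.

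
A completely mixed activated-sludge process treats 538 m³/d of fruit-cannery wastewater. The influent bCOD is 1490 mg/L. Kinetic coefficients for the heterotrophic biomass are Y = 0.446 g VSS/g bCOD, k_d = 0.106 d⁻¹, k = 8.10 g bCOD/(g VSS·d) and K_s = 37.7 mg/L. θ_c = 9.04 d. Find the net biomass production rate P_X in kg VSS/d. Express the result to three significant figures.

For a completely mixed reactor with recycle the Lawrence–McCarty relation gives S = K_s·(1 + k_d·θ_c) / [θ_c·(Y·k − k_d) − 1] = 37.7 × (1 + 0.106 × 9.04) / [9.04 × (0.446 × 8.10 − 0.106) − 1] = 73.83 / 30.70 = 2.405 mg/L.
Observed yield with endogenous decay: Y_obs = Y / (1 + k_d·θ_c) = 0.446 / (1 + 0.106 × 9.04) = 0.446 / 1.958 = 0.2278 g VSS/g bCOD.
ΔS = 1490 − 2.40 = 1488 mg/L, so the substrate removal rate is 538 × 1488/1000 = 800.3 kg bCOD/d.
So the net sludge growth is P_X = 0.2278 × 800.3 = 182.3 kg VSS/d.

P_X ≈ 182 kg VSS/d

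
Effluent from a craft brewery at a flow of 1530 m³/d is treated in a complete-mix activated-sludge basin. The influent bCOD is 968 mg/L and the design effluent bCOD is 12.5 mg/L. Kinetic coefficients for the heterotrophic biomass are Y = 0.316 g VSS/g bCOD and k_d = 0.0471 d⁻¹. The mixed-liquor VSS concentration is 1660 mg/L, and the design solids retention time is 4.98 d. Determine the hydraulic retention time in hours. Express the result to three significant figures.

From the SRT design equation V = Y Q (S₀−S) θ_c / [X (1 + k_d θ_c)] = 0.316 × 1530 × (968 − 12.5) × 4.98 / [1660 × (1 + 0.0471 × 4.98)] = 2.3×10^6 / 2049 = 1123 m³.
τ = V/Q = 1123/1530 = 0.7337 d, or 17.61 h.

τ ≈ 17.6 h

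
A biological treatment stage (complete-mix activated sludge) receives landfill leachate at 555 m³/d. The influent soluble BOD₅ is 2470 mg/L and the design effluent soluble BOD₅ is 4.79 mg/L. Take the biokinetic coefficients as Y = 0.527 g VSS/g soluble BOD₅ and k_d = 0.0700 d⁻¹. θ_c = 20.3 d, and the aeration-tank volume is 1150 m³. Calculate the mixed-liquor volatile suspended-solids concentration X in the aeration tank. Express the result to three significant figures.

X ≈ 5260 mg/L

X = Y·Q·ΔS·θ_c / [V·(1 + k_d θ_c)] = 0.527 × 555 × (2470 − 4.79) × 20.3 / [1150 × (1 + 0.0700 × 20.3)] = 5257 mg/L.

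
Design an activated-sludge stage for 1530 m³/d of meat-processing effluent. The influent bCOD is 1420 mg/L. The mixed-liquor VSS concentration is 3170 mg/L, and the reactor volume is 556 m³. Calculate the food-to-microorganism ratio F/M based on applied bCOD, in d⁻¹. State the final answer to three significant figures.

Food-to-microorganism ratio F/M = Q S₀ / (V X) = 1530 × 1420 / (556.0 × 3170) = 1.233 d⁻¹.

F/M ≈ 1.23 d⁻¹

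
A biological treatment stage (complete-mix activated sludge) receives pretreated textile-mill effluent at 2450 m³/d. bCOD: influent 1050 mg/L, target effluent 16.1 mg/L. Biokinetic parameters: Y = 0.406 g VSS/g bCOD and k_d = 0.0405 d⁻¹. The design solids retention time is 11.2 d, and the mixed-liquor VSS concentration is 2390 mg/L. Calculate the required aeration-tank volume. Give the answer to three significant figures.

From the SRT design equation V = Y Q (S₀−S) θ_c / [X (1 + k_d θ_c)] = 0.406 × 2450 × (1050 − 16.1) × 11.2 / [2390 × (1 + 0.0405 × 11.2)] = 1.15×10^7 / 3474 = 3315 m³.

V ≈ 3320 m³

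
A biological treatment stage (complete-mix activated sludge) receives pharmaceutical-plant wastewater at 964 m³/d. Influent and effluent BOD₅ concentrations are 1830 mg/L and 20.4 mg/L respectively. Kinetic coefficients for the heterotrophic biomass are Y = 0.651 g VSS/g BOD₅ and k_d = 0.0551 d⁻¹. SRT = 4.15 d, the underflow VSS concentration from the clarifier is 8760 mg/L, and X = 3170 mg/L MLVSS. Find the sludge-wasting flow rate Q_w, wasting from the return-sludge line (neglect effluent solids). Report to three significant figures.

From the SRT design equation V = Y Q (S₀−S) θ_c / [X (1 + k_d θ_c)] = 0.651 × 964 × (1830 − 20.4) × 4.15 / [3170 × (1 + 0.0551 × 4.15)] = 4.71×10^6 / 3895 = 1210 m³.
Q_w = (V·X)/(θ_c X_r) = 1210 × 3170 / (4.15 × 8760) = 105.5 m³/d.

Q_w ≈ 106 m³/d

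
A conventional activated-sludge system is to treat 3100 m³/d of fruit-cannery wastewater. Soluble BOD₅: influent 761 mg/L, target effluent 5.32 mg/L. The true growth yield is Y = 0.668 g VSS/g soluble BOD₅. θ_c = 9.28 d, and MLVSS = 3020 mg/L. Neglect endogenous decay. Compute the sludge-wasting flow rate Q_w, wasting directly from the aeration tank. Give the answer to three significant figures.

Q_w ≈ 518 m³/d

V·X = Y·Q·ΔS·θ_c gives V = 0.668 × 3100 × (761 − 5.32) × 9.28 / 3020 = 4809 m³.
With mixed-liquor wasting, θ_c = V/Q_w, so Q_w = V/θ_c = 4809/9.28 = 518.2 m³/d.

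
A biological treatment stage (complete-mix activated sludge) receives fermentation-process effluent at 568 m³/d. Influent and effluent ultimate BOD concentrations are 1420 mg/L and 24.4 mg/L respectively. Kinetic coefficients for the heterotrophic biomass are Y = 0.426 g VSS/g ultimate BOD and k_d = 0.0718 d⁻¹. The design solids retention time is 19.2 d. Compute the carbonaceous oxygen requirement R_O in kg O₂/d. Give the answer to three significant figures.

R_O ≈ 591 kg O₂/d

Observed yield with endogenous decay: Y_obs = Y / (1 + k_d·θ_c) = 0.426 / (1 + 0.0718 × 19.2) = 0.426 / 2.379 = 0.1791 g VSS/g ultimate BOD.
ΔS = 1420 − 24.4 = 1396 mg/L, so the substrate removal rate is 568 × 1396/1000 = 792.7 kg ultimate BOD/d.
P_X = Y_obs·Q·(S₀ − S) = 0.1791 × 792.7 = 142.0 kg VSS/d.
R_O = Q·(S₀ − S) − 1.42·P_X = 792.7 − 1.42 × 142.0 = 591.1 kg O₂/d.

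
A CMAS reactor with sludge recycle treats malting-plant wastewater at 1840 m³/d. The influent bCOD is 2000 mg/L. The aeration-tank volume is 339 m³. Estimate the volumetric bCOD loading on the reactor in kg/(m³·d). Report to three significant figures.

L_v ≈ 10.9 kg bCOD/(m³·d)

Volumetric loading L_v = Q·S₀ / V = 1840 × 2000 g/m³ / 339.0 m³ = 10855 g/(m³·d) = 10.86 kg bCOD/(m³·d).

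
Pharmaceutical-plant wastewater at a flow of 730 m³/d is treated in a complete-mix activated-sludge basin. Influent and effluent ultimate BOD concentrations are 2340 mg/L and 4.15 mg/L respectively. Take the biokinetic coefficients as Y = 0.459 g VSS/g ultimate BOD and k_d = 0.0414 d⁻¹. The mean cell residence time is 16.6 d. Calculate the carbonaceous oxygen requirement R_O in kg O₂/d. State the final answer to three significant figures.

Observed yield with endogenous decay: Y_obs = Y / (1 + k_d·θ_c) = 0.459 / (1 + 0.0414 × 16.6) = 0.459 / 1.687 = 0.2720 g VSS/g ultimate BOD.
Mass of ultimate BOD removed per day: Q(S₀ − S) = 730 × 2336 g/m³ = 1705 kg/d.
P_X = Y_obs·Q·(S₀ − S) = 0.2720 × 1705 = 463.9 kg VSS/d.
R_O = Q·(S₀ − S) − 1.42·P_X = 1705 − 1.42 × 463.9 = 1046 kg O₂/d.

R_O ≈ 1050 kg O₂/d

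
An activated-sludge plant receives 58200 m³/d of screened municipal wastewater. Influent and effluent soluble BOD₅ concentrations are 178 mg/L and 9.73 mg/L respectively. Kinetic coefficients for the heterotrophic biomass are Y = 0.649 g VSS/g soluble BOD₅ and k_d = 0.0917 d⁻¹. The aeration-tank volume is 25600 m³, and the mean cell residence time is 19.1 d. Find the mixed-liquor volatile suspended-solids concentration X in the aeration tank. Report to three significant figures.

X ≈ 1720 mg/L

From V·X·(1 + k_d·θ_c) = Y·Q·(S₀ − S)·θ_c: X = 0.649 × 58200 × (178 − 9.73) × 19.1 / [25600 × (1 + 0.0917 × 19.1)] = 1723 mg/L.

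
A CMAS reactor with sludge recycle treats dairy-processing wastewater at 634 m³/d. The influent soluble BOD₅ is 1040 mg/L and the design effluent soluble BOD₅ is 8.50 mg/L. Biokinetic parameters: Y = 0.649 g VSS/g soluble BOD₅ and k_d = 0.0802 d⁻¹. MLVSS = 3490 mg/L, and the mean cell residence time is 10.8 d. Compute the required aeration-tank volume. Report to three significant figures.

From the SRT design equation V = Y Q (S₀−S) θ_c / [X (1 + k_d θ_c)] = 0.649 × 634 × (1040 − 8.50) × 10.8 / [3490 × (1 + 0.0802 × 10.8)] = 4.58×10^6 / 6513 = 703.8 m³.

V ≈ 704 m³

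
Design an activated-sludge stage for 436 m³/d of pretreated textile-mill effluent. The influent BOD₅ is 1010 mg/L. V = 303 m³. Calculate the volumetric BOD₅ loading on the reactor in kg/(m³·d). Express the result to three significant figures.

L_v = Q S₀ / V = 436 × 1010 × 10⁻³ / 303.0 = 1.453 kg/(m³·d).

L_v ≈ 1.45 kg BOD₅/(m³·d)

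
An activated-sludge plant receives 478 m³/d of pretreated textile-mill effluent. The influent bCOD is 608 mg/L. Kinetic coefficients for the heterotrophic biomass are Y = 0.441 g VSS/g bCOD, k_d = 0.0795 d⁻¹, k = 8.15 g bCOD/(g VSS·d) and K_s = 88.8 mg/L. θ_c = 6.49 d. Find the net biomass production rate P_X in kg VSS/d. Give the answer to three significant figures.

Effluent substrate depends only on kinetics and SRT: S = K_s(1 + k_d θ_c) / [θ_c(Yk − k_d) − 1] = 88.8 × (1 + 0.0795 × 6.49) / [6.49 × (0.441 × 8.15 − 0.0795) − 1] = 134.6 / 21.81 = 6.172 mg/L.
Correct the yield for decay: Y_obs = Y/(1 + k_d θ_c) = 0.441 / (1 + 0.0795 × 6.49) = 0.441 / 1.516 = 0.2909.
Substrate removed = Q·(S₀ − S) = 478 m³/d × (608 − 6.17) g/m³ = 2.88×10^5 g/d = 287.7 kg/d.
Biomass produced: P_X = Y_obs·Q·ΔS = 0.2909 × 287.7 ≈ 83.69 kg VSS/d.

P_X ≈ 83.7 kg VSS/d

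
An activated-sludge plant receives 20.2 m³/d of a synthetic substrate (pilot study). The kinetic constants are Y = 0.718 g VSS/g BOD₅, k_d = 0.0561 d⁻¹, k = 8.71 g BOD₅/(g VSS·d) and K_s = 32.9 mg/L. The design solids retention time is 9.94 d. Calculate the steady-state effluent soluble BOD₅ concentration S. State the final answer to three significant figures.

For a completely mixed reactor with recycle the Lawrence–McCarty relation gives S = K_s·(1 + k_d·θ_c) / [θ_c·(Y·k − k_d) − 1] = 32.9 × (1 + 0.0561 × 9.94) / [9.94 × (0.718 × 8.71 − 0.0561) − 1] = 51.25 / 60.60 = 0.8456 mg/L.

S ≈ 0.846 mg/L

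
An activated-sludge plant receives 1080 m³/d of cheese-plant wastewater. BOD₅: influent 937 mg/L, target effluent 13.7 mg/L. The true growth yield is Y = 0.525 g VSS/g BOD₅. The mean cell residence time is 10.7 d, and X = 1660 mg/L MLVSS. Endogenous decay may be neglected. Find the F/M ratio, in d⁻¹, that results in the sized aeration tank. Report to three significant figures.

With k_d = 0 the design equation reduces to V = Y Q (S₀−S) θ_c / X = 0.525 × 1080 × (937 − 13.7) × 10.7 / 1660 = 3374 m³.
F/M = Q·S₀ / (V·X) = 1080 × 937 / (3374 × 1660) = 0.1807 g BOD₅·(g VSS·d)⁻¹.

F/M ≈ 0.181 d⁻¹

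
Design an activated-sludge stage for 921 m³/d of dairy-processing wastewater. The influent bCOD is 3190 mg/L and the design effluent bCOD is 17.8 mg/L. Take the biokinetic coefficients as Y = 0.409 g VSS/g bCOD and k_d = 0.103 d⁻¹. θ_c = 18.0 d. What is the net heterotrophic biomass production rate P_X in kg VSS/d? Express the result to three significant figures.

P_X ≈ 419 kg VSS/d

The observed yield is Y_obs = Y/(1 + k_d·θ_c) = 0.409 / (1 + 0.103 × 18.0) = 0.409 / 2.854 = 0.1433 g VSS per g bCOD removed.
Mass of bCOD removed per day: Q(S₀ − S) = 921 × 3172 g/m³ = 2922 kg/d.
So the net sludge growth is P_X = 0.1433 × 2922 = 418.7 kg VSS/d.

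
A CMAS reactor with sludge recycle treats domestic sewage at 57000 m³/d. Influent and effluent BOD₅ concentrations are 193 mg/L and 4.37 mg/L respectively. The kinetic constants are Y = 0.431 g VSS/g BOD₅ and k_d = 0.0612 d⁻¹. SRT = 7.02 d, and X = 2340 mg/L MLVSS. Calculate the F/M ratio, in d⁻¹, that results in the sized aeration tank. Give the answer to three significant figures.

Steady-state biomass mass balance: V·X·(1 + k_d·θ_c) = Y·Q·(S₀ − S)·θ_c, so V = 0.431 × 57000 × (193 − 4.37) × 7.02 / [2340 × (1 + 0.0612 × 7.02)] = 3.25×10^7 / 3345 = 9724 m³.
F/M = applied load / biomass = Q·S₀/(V·X) = 57000 × 193 / (9724 × 2340) = 0.4835 d⁻¹.

F/M ≈ 0.483 d⁻¹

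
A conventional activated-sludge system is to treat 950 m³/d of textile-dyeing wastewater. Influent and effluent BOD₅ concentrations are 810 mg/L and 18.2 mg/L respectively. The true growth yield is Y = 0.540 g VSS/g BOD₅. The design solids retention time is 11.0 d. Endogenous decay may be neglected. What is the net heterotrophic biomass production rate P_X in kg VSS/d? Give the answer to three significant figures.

With endogenous decay neglected, the observed yield equals the true yield: Y_obs = Y = 0.540 g VSS/g BOD₅.
ΔS = 810 − 18.2 = 791.8 mg/L, so the substrate removal rate is 950 × 791.8/1000 = 752.2 kg BOD₅/d.
Biomass produced: P_X = Y_obs·Q·ΔS = 0.5400 × 752.2 ≈ 406.2 kg VSS/d.

P_X ≈ 406 kg VSS/d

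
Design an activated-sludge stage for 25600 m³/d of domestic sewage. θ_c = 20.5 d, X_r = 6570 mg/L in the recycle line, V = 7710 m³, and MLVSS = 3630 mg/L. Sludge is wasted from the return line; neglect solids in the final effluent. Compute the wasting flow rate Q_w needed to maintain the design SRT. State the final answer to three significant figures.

Q_w ≈ 208 m³/d

Q_w = (V·X)/(θ_c X_r) = 7710 × 3630 / (20.5 × 6570) = 207.8 m³/d.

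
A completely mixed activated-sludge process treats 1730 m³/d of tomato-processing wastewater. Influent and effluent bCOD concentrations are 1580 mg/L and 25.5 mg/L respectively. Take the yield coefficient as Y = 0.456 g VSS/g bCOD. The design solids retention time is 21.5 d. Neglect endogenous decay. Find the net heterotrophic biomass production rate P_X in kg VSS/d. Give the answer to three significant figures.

P_X ≈ 1230 kg VSS/d

Since k_d ≈ 0, Y_obs = Y = 0.456 g VSS/g bCOD.
Q·(S₀ − S) = 1730 × (1580 − 25.5) × 10⁻³ = 2689 kg/d removed.
So the net sludge growth is P_X = 0.4560 × 2689 = 1226 kg VSS/d.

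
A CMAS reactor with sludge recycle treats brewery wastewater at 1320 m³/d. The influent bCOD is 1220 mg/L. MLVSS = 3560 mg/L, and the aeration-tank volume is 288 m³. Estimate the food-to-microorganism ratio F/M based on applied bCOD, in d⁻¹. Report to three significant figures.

F/M = applied load / biomass = Q·S₀/(V·X) = 1320 × 1220 / (288.0 × 3560) = 1.571 d⁻¹.

F/M ≈ 1.57 d⁻¹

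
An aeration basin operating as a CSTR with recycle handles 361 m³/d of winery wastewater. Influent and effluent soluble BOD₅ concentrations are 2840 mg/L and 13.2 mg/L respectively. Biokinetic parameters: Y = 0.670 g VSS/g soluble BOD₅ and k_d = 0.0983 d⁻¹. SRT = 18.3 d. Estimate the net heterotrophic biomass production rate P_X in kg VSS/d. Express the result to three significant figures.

P_X ≈ 244 kg VSS/d

The observed yield is Y_obs = Y/(1 + k_d·θ_c) = 0.670 / (1 + 0.0983 × 18.3) = 0.670 / 2.799 = 0.2394 g VSS per g soluble BOD₅ removed.
Q·(S₀ − S) = 361 × (2840 − 13.2) × 10⁻³ = 1020 kg/d removed.
P_X = Y_obs · Q(S₀ − S) = 0.2394 × 1020 = 244.3 kg VSS/d.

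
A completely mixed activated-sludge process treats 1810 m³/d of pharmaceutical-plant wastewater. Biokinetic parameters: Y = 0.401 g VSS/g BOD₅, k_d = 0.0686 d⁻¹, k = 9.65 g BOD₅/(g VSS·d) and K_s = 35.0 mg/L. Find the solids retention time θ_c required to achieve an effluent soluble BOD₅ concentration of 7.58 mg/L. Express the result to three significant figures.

θ_c ≈ 1.61 d

From 1/θ_c = Y·k·S/(K_s + S) − k_d: Y·k·S/(K_s+S) = 0.401 × 9.65 × 7.58 / (35.0 + 7.58) = 0.6889 d⁻¹.
Then 1/θ_c = μ − k_d = 0.6889 − 0.0686 = 0.6203 d⁻¹, giving θ_c = 1.612 d.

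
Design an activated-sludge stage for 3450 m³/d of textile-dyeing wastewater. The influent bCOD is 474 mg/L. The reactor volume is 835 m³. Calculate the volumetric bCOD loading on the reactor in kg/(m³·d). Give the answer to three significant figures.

L_v ≈ 1.96 kg bCOD/(m³·d)

Volumetric loading L_v = Q·S₀ / V = 3450 × 474 g/m³ / 835.0 m³ = 1958 g/(m³·d) = 1.958 kg bCOD/(m³·d).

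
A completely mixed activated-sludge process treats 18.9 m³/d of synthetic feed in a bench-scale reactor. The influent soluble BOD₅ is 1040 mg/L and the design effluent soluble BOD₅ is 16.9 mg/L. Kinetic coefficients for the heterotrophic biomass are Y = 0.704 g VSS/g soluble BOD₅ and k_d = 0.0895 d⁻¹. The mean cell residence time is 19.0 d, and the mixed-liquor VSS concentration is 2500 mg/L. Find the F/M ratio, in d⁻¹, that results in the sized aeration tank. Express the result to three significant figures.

F/M ≈ 0.205 d⁻¹

From the SRT design equation V = Y Q (S₀−S) θ_c / [X (1 + k_d θ_c)] = 0.704 × 18.9 × (1040 − 16.9) × 19.0 / [2500 × (1 + 0.0895 × 19.0)] = 2.59×10^5 / 6751 = 38.31 m³.
Food-to-microorganism ratio F/M = Q S₀ / (V X) = 18.9 × 1040 / (38.31 × 2500) = 0.2052 d⁻¹.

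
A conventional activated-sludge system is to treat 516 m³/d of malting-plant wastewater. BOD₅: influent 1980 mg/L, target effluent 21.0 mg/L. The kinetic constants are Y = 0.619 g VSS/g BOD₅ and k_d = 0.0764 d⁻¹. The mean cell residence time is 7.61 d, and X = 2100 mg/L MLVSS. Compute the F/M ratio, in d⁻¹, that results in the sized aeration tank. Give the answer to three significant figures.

F/M ≈ 0.339 d⁻¹

From the SRT design equation V = Y Q (S₀−S) θ_c / [X (1 + k_d θ_c)] = 0.619 × 516 × (1980 − 21.0) × 7.61 / [2100 × (1 + 0.0764 × 7.61)] = 4.76×10^6 / 3321 = 1434 m³.
Food-to-microorganism ratio F/M = Q S₀ / (V X) = 516 × 1980 / (1434 × 2100) = 0.3393 d⁻¹.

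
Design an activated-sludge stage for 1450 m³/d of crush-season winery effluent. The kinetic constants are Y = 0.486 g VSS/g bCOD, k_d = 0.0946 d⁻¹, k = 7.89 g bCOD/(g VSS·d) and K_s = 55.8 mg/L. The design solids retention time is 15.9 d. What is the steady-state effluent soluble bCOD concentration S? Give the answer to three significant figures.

For a completely mixed reactor with recycle the Lawrence–McCarty relation gives S = K_s·(1 + k_d·θ_c) / [θ_c·(Y·k − k_d) − 1] = 55.8 × (1 + 0.0946 × 15.9) / [15.9 × (0.486 × 7.89 − 0.0946) − 1] = 139.7 / 58.47 = 2.390 mg/L.

S ≈ 2.39 mg/L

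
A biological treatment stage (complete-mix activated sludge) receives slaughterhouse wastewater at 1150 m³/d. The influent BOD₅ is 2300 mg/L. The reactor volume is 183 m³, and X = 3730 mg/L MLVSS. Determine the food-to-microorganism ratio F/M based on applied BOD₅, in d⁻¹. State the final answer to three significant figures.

F/M ≈ 3.87 d⁻¹

F/M = applied load / biomass = Q·S₀/(V·X) = 1150 × 2300 / (183.0 × 3730) = 3.875 d⁻¹.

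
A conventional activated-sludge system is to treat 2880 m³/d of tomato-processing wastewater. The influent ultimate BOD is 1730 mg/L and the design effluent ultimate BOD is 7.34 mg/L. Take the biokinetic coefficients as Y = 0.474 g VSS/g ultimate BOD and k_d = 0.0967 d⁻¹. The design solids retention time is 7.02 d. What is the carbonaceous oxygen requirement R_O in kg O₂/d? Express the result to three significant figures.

R_O ≈ 2970 kg O₂/d

Correct the yield for decay: Y_obs = Y/(1 + k_d θ_c) = 0.474 / (1 + 0.0967 × 7.02) = 0.474 / 1.679 = 0.2823.
Q·(S₀ − S) = 2880 × (1730 − 7.34) × 10⁻³ = 4961 kg/d removed.
Biomass synthesised: P_X = Y_obs × 4961 = 1401 kg VSS/d.
R_O = Q·(S₀ − S) − 1.42·P_X = 4961 − 1.42 × 1401 = 2972 kg O₂/d.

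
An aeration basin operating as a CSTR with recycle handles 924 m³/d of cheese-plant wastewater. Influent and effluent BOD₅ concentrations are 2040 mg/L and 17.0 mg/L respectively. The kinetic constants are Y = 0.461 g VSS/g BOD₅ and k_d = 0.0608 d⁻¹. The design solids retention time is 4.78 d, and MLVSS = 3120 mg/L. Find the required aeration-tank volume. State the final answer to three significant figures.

V ≈ 1020 m³

Rearranging the biomass balance for a CMAS with decay, V = Y·Q·ΔS·θ_c / [X·(1+k_d θ_c)] = 0.461 × 924 × (2040 − 17.0) × 4.78 / [3120 × (1 + 0.0608 × 4.78)] = 4.12×10^6 / 4027 = 1023 m³.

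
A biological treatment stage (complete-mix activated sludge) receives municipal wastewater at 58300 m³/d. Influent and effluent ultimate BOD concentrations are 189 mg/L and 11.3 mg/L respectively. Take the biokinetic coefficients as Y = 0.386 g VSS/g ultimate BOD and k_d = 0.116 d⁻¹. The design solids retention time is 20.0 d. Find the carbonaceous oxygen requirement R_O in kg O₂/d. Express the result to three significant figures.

Correct the yield for decay: Y_obs = Y/(1 + k_d θ_c) = 0.386 / (1 + 0.116 × 20.0) = 0.386 / 3.320 = 0.1163.
Mass of ultimate BOD removed per day: Q(S₀ − S) = 58300 × 177.7 g/m³ = 10360 kg/d.
Biomass synthesised: P_X = Y_obs × 10360 = 1204 kg VSS/d.
R_O = Q·ΔS − 1.42 P_X = 10360 − 1710 = 8650 kg O₂/d.

R_O ≈ 8650 kg O₂/d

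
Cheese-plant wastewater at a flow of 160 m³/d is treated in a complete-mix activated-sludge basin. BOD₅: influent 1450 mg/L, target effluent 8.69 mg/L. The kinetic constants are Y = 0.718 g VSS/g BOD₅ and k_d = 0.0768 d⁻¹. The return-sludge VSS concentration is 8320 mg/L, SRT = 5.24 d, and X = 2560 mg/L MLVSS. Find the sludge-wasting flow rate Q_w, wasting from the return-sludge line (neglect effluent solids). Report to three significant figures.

Steady-state biomass mass balance: V·X·(1 + k_d·θ_c) = Y·Q·(S₀ − S)·θ_c, so V = 0.718 × 160 × (1450 − 8.69) × 5.24 / [2560 × (1 + 0.0768 × 5.24)] = 8.68×10^5 / 3590 = 241.7 m³.
θ_c = V·X/(Q_w·X_r) when wasting from the recycle, so Q_w = V·X/(θ_c·X_r) = 241.7 × 2560 / (5.24 × 8320) = 14.19 m³/d.

Q_w ≈ 14.2 m³/d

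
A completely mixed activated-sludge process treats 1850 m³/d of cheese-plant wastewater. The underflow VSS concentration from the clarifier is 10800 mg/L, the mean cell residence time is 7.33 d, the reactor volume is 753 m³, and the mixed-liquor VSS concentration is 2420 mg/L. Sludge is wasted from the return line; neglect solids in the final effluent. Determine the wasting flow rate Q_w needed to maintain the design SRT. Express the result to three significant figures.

Q_w ≈ 23.0 m³/d

θ_c = V·X/(Q_w·X_r) when wasting from the recycle, so Q_w = V·X/(θ_c·X_r) = 753.0 × 2420 / (7.33 × 10800) = 23.02 m³/d.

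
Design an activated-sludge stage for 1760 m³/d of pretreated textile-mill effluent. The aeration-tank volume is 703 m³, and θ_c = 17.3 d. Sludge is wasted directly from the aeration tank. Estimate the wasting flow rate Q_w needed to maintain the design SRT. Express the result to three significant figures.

Q_w ≈ 40.6 m³/d

With mixed-liquor wasting, θ_c = V/Q_w, so Q_w = V/θ_c = 703.0/17.3 = 40.64 m³/d.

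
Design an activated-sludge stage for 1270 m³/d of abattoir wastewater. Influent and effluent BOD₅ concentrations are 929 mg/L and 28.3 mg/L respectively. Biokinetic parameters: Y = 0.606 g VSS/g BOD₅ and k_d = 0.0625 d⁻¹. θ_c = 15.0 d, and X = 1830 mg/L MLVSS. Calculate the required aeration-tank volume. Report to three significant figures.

V ≈ 2930 m³

Rearranging the biomass balance for a CMAS with decay, V = Y·Q·ΔS·θ_c / [X·(1+k_d θ_c)] = 0.606 × 1270 × (929 − 28.3) × 15.0 / [1830 × (1 + 0.0625 × 15.0)] = 1.04×10^7 / 3546 = 2933 m³.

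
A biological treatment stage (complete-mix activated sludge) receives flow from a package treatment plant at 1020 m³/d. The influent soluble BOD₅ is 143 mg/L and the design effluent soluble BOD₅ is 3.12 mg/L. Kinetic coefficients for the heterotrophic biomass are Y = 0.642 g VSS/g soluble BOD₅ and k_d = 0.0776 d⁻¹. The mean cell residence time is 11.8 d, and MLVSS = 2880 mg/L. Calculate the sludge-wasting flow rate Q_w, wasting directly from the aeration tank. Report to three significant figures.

Q_w ≈ 16.6 m³/d

Steady-state biomass mass balance: V·X·(1 + k_d·θ_c) = Y·Q·(S₀ − S)·θ_c, so V = 0.642 × 1020 × (143 − 3.12) × 11.8 / [2880 × (1 + 0.0776 × 11.8)] = 1.08×10^6 / 5517 = 195.9 m³.
Wasting from the aeration tank: Q_w = V / θ_c = 195.9 / 11.8 = 16.60 m³/d.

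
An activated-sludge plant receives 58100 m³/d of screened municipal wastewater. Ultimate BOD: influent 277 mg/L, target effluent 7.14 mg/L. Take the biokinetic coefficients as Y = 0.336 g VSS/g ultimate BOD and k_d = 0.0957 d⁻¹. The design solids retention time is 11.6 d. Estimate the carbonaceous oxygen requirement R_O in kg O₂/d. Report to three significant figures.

The observed yield is Y_obs = Y/(1 + k_d·θ_c) = 0.336 / (1 + 0.0957 × 11.6) = 0.336 / 2.110 = 0.1592 g VSS per g ultimate BOD removed.
Mass of ultimate BOD removed per day: Q(S₀ − S) = 58100 × 269.9 g/m³ = 15679 kg/d.
P_X = Y_obs·Q·(S₀ − S) = 0.1592 × 15679 = 2497 kg VSS/d.
R_O = Q·ΔS − 1.42 P_X = 15679 − 3545 = 12134 kg O₂/d.

R_O ≈ 12100 kg O₂/d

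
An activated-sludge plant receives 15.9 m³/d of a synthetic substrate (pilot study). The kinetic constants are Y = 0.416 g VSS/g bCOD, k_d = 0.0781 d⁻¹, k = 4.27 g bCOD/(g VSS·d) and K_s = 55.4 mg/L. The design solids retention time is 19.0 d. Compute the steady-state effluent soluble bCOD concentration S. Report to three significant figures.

From the Monod/SRT balance for a CMAS, S = K_s·(1+k_d θ_c)/[θ_c·(Y k − k_d) − 1] = 55.4 × (1 + 0.0781 × 19.0) / [19.0 × (0.416 × 4.27 − 0.0781) − 1] = 137.6 / 31.27 = 4.401 mg/L.

S ≈ 4.40 mg/L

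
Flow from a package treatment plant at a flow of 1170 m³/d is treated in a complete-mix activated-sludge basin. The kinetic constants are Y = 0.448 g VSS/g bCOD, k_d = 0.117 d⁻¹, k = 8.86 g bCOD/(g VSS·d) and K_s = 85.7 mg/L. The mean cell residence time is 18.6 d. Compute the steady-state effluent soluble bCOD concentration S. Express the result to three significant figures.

For a completely mixed reactor with recycle the Lawrence–McCarty relation gives S = K_s·(1 + k_d·θ_c) / [θ_c·(Y·k − k_d) − 1] = 85.7 × (1 + 0.117 × 18.6) / [18.6 × (0.448 × 8.86 − 0.117) − 1] = 272.2 / 70.65 = 3.853 mg/L.

S ≈ 3.85 mg/L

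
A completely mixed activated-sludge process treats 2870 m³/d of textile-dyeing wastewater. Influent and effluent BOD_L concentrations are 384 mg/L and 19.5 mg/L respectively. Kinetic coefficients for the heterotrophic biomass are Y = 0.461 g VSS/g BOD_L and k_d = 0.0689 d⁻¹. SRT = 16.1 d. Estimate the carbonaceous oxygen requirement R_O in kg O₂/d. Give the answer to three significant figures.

Correct the yield for decay: Y_obs = Y/(1 + k_d θ_c) = 0.461 / (1 + 0.0689 × 16.1) = 0.461 / 2.109 = 0.2186.
Mass of BOD_L removed per day: Q(S₀ − S) = 2870 × 364.5 g/m³ = 1046 kg/d.
Net sludge production P_X = 0.2186 × 1046 = 228.6 kg VSS/d.
R_O = Q·(S₀ − S) − 1.42·P_X = 1046 − 1.42 × 228.6 = 721.5 kg O₂/d.

R_O ≈ 721 kg O₂/d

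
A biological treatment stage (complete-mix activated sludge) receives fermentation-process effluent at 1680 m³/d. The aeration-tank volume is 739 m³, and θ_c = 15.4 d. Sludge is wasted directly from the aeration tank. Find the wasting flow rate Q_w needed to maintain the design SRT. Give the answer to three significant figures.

Q_w ≈ 48.0 m³/d

For wasting at MLVSS concentration, Q_w = V/θ_c = 739.0/15.4 = 47.99 m³/d.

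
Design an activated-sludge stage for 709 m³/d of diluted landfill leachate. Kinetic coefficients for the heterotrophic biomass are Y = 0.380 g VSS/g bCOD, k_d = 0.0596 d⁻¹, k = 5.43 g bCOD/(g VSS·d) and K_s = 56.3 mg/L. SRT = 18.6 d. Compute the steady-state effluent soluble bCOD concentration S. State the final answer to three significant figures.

S ≈ 3.27 mg/L

Effluent substrate depends only on kinetics and SRT: S = K_s(1 + k_d θ_c) / [θ_c(Yk − k_d) − 1] = 56.3 × (1 + 0.0596 × 18.6) / [18.6 × (0.380 × 5.43 − 0.0596) − 1] = 118.7 / 36.27 = 3.273 mg/L.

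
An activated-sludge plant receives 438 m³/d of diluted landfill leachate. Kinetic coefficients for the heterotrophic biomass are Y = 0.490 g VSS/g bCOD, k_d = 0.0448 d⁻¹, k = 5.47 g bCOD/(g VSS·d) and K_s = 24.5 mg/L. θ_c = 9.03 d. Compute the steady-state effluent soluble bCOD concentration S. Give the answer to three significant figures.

From the Monod/SRT balance for a CMAS, S = K_s·(1+k_d θ_c)/[θ_c·(Y k − k_d) − 1] = 24.5 × (1 + 0.0448 × 9.03) / [9.03 × (0.490 × 5.47 − 0.0448) − 1] = 34.41 / 22.80 = 1.509 mg/L.

S ≈ 1.51 mg/L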